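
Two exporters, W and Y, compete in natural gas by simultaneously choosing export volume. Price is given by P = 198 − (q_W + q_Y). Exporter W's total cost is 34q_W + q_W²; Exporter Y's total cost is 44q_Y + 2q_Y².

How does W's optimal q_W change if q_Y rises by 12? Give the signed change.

Exporter W's profit: π = q_W(198 − (q_W + q_Y)) − 34q_W − q_W².
∂π/∂q_W = 164 − 4q_W − q_Y = 0, so q_W = 41 − 0.25q_Y.
The reaction-function slope is −0.25, so a 12-unit rise in q_Y moves q_W by −0.25 × 12 = −3. W's best response falls — the actions are strategic substitutes.

-3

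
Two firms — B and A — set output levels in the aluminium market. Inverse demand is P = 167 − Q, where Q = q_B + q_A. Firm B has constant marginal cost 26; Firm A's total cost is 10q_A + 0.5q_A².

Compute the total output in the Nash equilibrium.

87.8

Firm B's profit: π = q_B(167 − (q_B + q_A)) − 26q_B.
∂π/∂q_B = 141 − 2q_B − q_A = 0, so q_B = 70.5 − 0.5q_A.
For A: ∂π/∂q_A = 157 − 3q_A − q_B = 0 ⇒ q_A = 157/3 − (1/3)q_B.
Substituting the second reaction function into the first: q_B = 70.5 − 0.5(157/3 − (1/3)q_B), which gives (5/6)q_B = 133/3 ⇒ q_B = 53.2.
Then q_A = 157/3 − (1/3)·53.2 = 34.6.
Total output: 53.2 + 34.6 = 87.8.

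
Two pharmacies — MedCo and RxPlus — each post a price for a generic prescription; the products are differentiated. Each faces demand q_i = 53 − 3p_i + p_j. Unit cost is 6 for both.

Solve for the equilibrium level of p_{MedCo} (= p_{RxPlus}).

14.2

MedCo's profit: π = (p_{MedCo} − 6)(53 − 3p_{MedCo} + p_{RxPlus}).
∂π/∂p_{MedCo} = 71 − 6p_{MedCo} + p_{RxPlus} = 0 ⇒ p_{MedCo} = 71/6 + (1/6)p_{RxPlus}.
The game is symmetric, so in equilibrium p_{RxPlus} = p_{MedCo}: the reaction function gives (5/6)p_{MedCo} = 71/6, hence p_{MedCo} = 14.2.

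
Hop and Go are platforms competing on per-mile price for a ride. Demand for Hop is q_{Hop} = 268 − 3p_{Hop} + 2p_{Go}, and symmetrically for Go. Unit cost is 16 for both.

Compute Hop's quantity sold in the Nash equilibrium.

Hop's profit: π = (p_{Hop} − 16)(268 − 3p_{Hop} + 2p_{Go}).
∂π/∂p_{Hop} = 316 − 6p_{Hop} + 2p_{Go} = 0 ⇒ p_{Hop} = 158/3 + (1/3)p_{Go}.
Setting p_{Hop} = p_{Go} in the reaction function: p_{Hop} = 158/3 + (1/3)p_{Hop}, so p_{Hop} = (158/3) / (2/3) = 79.
q_{Hop} = 268 − 3·79 + 2·79 = 189.

189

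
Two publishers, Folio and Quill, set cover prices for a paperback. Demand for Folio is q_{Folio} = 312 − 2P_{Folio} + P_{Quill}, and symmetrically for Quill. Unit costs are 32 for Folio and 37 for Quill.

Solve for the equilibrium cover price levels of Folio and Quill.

126, 128

Folio's profit: π = (P_{Folio} − 32)(312 − 2P_{Folio} + P_{Quill}).
∂π/∂P_{Folio} = 376 − 4P_{Folio} + P_{Quill} = 0 ⇒ P_{Folio} = 94 + 0.25P_{Quill}.
Similarly P_{Quill} = 96.5 + 0.25P_{Folio}.
Substituting the second reaction function into the first: P_{Folio} = 94 + 0.25(96.5 + 0.25P_{Folio}), which gives 0.9375P_{Folio} = 118.125 ⇒ P_{Folio} = 126.
Then P_{Quill} = 96.5 + 0.25·126 = 128.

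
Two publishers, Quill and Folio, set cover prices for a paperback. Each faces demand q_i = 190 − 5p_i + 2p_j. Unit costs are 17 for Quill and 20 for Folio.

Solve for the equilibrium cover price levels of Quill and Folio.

34.6875, 35.9375

Quill's profit: π = (p_{Quill} − 17)(190 − 5p_{Quill} + 2p_{Folio}).
∂π/∂p_{Quill} = 275 − 10p_{Quill} + 2p_{Folio} = 0 ⇒ p_{Quill} = 27.5 + 0.2p_{Folio}.
Similarly p_{Folio} = 29 + 0.2p_{Quill}.
Substituting the second reaction function into the first: p_{Quill} = 27.5 + 0.2(29 + 0.2p_{Quill}), which gives 0.96p_{Quill} = 33.3 ⇒ p_{Quill} = 34.6875.
Then p_{Folio} = 29 + 0.2·34.6875 = 35.9375.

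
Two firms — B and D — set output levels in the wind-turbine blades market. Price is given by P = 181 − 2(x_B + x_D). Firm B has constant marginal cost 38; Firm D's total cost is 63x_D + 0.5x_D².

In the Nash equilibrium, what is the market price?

Firm B's profit: π = x_B(181 − 2(x_B + x_D)) − 38x_B.
∂π/∂x_B = 143 − 4x_B − 2x_D = 0, so x_B = 35.75 − 0.5x_D.
For D: ∂π/∂x_D = 118 − 5x_D − 2x_B = 0 ⇒ x_D = 23.6 − 0.4x_B.
Plugging x_D into B's best response: x_B = 35.75 − 0.5(23.6 − 0.4x_B) ⇒ 0.8x_B = 23.95, so x_B = 29.9375.
Then x_D = 23.6 − 0.4·29.9375 = 11.625.
Equilibrium price: P = 181 − 2·41.5625 = 97.875.

97.875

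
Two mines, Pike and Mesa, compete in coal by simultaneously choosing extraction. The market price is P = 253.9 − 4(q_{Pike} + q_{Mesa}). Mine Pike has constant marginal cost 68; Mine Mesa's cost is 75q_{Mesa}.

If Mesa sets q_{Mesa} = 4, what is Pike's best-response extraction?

21.2375

Mine Pike's profit: π = q_{Pike}(253.9 − 4(q_{Pike} + q_{Mesa})) − 68q_{Pike}.
∂π/∂q_{Pike} = 185.9 − 8q_{Pike} − 4q_{Mesa} = 0, so q_{Pike} = 23.2375 − 0.5q_{Mesa}.
At q_{Mesa} = 4: q_{Pike} = 23.2375 − 0.5·4 = 21.2375.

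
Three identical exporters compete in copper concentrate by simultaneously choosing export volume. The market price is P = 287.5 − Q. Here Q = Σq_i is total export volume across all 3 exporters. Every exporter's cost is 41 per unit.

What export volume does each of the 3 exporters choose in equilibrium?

61.625

A representative exporter's profit is π_i = q_i(287.5 − Q) − 41q_i, with Q = q_i + Σ_{j≠i} q_j.
First-order condition: 246.5 − 2q_i − Σ_{j≠i} q_j = 0.
In a symmetric equilibrium every exporter chooses the same q, so Σ_{j≠i} q_j = 2q. The condition becomes 246.5 − 4q = 0, giving q = 246.5/4 = 61.625.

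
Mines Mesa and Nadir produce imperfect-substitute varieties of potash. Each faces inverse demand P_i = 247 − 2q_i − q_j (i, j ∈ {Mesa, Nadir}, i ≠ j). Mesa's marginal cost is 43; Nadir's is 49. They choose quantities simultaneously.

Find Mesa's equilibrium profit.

Mine Mesa's profit: π = q_{Mesa}(247 − 2q_{Mesa} − q_{Nadir}) − 43q_{Mesa}.
∂π/∂q_{Mesa} = 204 − 4q_{Mesa} − q_{Nadir} = 0 ⇒ q_{Mesa} = 51 − 0.25q_{Nadir}.
Similarly q_{Nadir} = 49.5 − 0.25q_{Mesa}.
Plugging q_{Nadir} into Mesa's best response: q_{Mesa} = 51 − 0.25(49.5 − 0.25q_{Mesa}) ⇒ 0.9375q_{Mesa} = 38.625, so q_{Mesa} = 41.2.
Then q_{Nadir} = 49.5 − 0.25·41.2 = 39.2.
P_{Mesa} = 247 − 2·41.2 − 39.2 = 125.4.
Profit = (125.4 − 43)·41.2 = 3394.88.

3394.88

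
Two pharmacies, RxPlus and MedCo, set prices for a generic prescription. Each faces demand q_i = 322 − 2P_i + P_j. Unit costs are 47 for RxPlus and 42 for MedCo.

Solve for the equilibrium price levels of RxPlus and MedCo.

138, 136

RxPlus's profit: π = (P_{RxPlus} − 47)(322 − 2P_{RxPlus} + P_{MedCo}).
∂π/∂P_{RxPlus} = 416 − 4P_{RxPlus} + P_{MedCo} = 0 ⇒ P_{RxPlus} = 104 + 0.25P_{MedCo}.
Similarly P_{MedCo} = 101.5 + 0.25P_{RxPlus}.
Plugging P_{MedCo} into RxPlus's best response: P_{RxPlus} = 104 + 0.25(101.5 + 0.25P_{RxPlus}) ⇒ 0.9375P_{RxPlus} = 129.375, so P_{RxPlus} = 138.
Then P_{MedCo} = 101.5 + 0.25·138 = 136.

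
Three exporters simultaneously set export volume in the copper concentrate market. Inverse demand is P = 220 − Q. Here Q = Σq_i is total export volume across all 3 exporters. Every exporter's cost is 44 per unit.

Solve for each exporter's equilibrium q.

44

A representative exporter's profit is π_i = q_i(220 − Q) − 44q_i, with Q = q_i + Σ_{j≠i} q_j.
First-order condition: 176 − 2q_i − Σ_{j≠i} q_j = 0.
In a symmetric equilibrium every exporter chooses the same q, so Σ_{j≠i} q_j = 2q. The condition becomes 176 − 4q = 0, giving q = 176/4 = 44.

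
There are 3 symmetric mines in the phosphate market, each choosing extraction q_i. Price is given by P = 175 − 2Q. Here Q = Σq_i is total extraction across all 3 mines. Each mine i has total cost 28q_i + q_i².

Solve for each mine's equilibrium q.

A representative mine's profit is π_i = q_i(175 − 2Q) − 28q_i − q_i², with Q = q_i + Σ_{j≠i} q_j.
First-order condition: 147 − 6q_i − 2Σ_{j≠i} q_j = 0.
In a symmetric equilibrium every mine chooses the same q, so Σ_{j≠i} q_j = 2q. The condition becomes 147 − 10q = 0, giving q = 147/10 = 14.7.

14.7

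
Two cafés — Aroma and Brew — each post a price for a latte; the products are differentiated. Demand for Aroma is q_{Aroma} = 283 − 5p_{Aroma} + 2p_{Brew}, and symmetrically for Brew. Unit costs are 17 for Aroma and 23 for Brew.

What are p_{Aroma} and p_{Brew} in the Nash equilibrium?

Aroma's profit: π = (p_{Aroma} − 17)(283 − 5p_{Aroma} + 2p_{Brew}).
∂π/∂p_{Aroma} = 368 − 10p_{Aroma} + 2p_{Brew} = 0 ⇒ p_{Aroma} = 36.8 + 0.2p_{Brew}.
Similarly p_{Brew} = 39.8 + 0.2p_{Aroma}.
Solving the two reaction functions simultaneously: (1 − (0.2)(0.2))p_{Aroma} = 36.8 + 0.2·39.8, so 0.96p_{Aroma} = 44.76 and p_{Aroma} = 46.625.
Then p_{Brew} = 39.8 + 0.2·46.625 = 49.125.

46.625, 49.125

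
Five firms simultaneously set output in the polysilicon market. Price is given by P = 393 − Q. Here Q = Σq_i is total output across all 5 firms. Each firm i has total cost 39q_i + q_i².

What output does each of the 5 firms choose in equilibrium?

44.25

A representative firm's profit is π_i = q_i(393 − Q) − 39q_i − q_i², with Q = q_i + Σ_{j≠i} q_j.
First-order condition: 354 − 4q_i − Σ_{j≠i} q_j = 0.
With identical firms, set every q_j = q: then 354 − 4q − 4q = 0, i.e. q = 354/8 = 44.25.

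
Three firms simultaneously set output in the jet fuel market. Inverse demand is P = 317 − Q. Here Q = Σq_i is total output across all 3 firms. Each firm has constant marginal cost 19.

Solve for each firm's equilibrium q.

A representative firm's profit is π_i = q_i(317 − Q) − 19q_i, with Q = q_i + Σ_{j≠i} q_j.
First-order condition: 298 − 2q_i − Σ_{j≠i} q_j = 0.
Imposing symmetry (q_j = q for all j) turns Σ_{j≠i} q_j into 2q, so 298 = 4q and q = 74.5.

74.5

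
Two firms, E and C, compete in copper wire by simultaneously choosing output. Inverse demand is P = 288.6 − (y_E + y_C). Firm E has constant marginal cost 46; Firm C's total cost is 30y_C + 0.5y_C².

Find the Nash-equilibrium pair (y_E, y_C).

93.84, 54.92

Firm E's profit: π = y_E(288.6 − (y_E + y_C)) − 46y_E.
∂π/∂y_E = 242.6 − 2y_E − y_C = 0, so y_E = 121.3 − 0.5y_C.
For C: ∂π/∂y_C = 258.6 − 3y_C − y_E = 0 ⇒ y_C = 86.2 − (1/3)y_E.
Solving the two reaction functions simultaneously: (1 − (−0.5)(−1/3))y_E = 121.3 − 0.5·86.2, so (5/6)y_E = 78.2 and y_E = 93.84.
Then y_C = 86.2 − (1/3)·93.84 = 54.92.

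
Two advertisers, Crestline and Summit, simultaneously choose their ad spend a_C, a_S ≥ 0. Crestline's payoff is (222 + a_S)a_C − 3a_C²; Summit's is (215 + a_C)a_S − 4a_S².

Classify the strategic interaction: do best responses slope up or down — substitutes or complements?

Expanding Crestline's payoff: 222a_C + a_Sa_C − 3a_C².
∂π/∂a_C = 222 + a_S − 6a_C = 0, so a_C = 37 + (1/6)a_S.
The best-response slope da_C/da_S = 1/6 > 0: the reaction function is upward-sloping, so the choices are strategic complements.

strategic complements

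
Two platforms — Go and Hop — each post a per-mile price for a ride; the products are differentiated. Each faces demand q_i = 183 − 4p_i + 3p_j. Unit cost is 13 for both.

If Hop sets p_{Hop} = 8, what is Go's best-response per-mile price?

Go's profit: π = (p_{Go} − 13)(183 − 4p_{Go} + 3p_{Hop}).
∂π/∂p_{Go} = 235 − 8p_{Go} + 3p_{Hop} = 0 ⇒ p_{Go} = 29.375 + 0.375p_{Hop}.
At p_{Hop} = 8: p_{Go} = 29.375 + 0.375·8 = 32.375.

32.375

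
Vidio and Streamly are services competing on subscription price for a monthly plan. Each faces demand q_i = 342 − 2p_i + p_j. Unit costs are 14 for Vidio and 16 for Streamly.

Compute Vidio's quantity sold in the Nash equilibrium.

Vidio's profit: π = (p_{Vidio} − 14)(342 − 2p_{Vidio} + p_{Streamly}).
∂π/∂p_{Vidio} = 370 − 4p_{Vidio} + p_{Streamly} = 0 ⇒ p_{Vidio} = 92.5 + 0.25p_{Streamly}.
Similarly p_{Streamly} = 93.5 + 0.25p_{Vidio}.
Plugging p_{Streamly} into Vidio's best response: p_{Vidio} = 92.5 + 0.25(93.5 + 0.25p_{Vidio}) ⇒ 0.9375p_{Vidio} = 115.875, so p_{Vidio} = 123.6.
Then p_{Streamly} = 93.5 + 0.25·123.6 = 124.4.
q_{Vidio} = 342 − 2·123.6 + 124.4 = 219.2.

219.2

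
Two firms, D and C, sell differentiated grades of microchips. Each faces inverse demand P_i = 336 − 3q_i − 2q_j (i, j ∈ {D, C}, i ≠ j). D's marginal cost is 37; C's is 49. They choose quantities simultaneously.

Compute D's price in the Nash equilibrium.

151.375

Firm D's profit: π = q_D(336 − 3q_D − 2q_C) − 37q_D.
∂π/∂q_D = 299 − 6q_D − 2q_C = 0 ⇒ q_D = 299/6 − (1/3)q_C.
Similarly q_C = 287/6 − (1/3)q_D.
Substituting the second reaction function into the first: q_D = 299/6 − (1/3)(287/6 − (1/3)q_D), which gives (8/9)q_D = 305/9 ⇒ q_D = 38.125.
Then q_C = 287/6 − (1/3)·38.125 = 35.125.
P_D = 336 − 3·38.125 − 2·35.125 = 151.375.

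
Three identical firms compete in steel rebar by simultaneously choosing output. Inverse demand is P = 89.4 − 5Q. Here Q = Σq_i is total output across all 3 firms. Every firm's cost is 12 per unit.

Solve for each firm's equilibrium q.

3.87

A representative firm's profit is π_i = q_i(89.4 − 5Q) − 12q_i, with Q = q_i + Σ_{j≠i} q_j.
First-order condition: 77.4 − 10q_i − 5Σ_{j≠i} q_j = 0.
With identical firms, set every q_j = q: then 77.4 − 10q − 10q = 0, i.e. q = 77.4/20 = 3.87.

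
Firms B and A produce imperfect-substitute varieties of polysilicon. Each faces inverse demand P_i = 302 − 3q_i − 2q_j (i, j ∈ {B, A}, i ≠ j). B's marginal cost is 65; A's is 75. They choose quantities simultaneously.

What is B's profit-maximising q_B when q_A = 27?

Firm B's profit: π = q_B(302 − 3q_B − 2q_A) − 65q_B.
∂π/∂q_B = 237 − 6q_B − 2q_A = 0 ⇒ q_B = 39.5 − (1/3)q_A.
At q_A = 27: q_B = 39.5 − (1/3)·27 = 30.5.

30.5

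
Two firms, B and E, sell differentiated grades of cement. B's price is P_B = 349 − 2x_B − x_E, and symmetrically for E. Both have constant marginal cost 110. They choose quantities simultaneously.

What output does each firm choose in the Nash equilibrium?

Firm B's profit: π = x_B(349 − 2x_B − x_E) − 110x_B.
∂π/∂x_B = 239 − 4x_B − x_E = 0 ⇒ x_B = 59.75 − 0.25x_E.
Setting x_B = x_E in the reaction function: x_B = 59.75 − 0.25x_B, so x_B = 59.75 / 1.25 = 47.8.

47.8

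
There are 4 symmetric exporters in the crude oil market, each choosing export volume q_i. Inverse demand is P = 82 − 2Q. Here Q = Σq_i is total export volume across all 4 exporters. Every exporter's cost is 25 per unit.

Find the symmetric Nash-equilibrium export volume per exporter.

A representative exporter's profit is π_i = q_i(82 − 2Q) − 25q_i, with Q = q_i + Σ_{j≠i} q_j.
First-order condition: 57 − 4q_i − 2Σ_{j≠i} q_j = 0.
Imposing symmetry (q_j = q for all j) turns Σ_{j≠i} q_j into 3q, so 57 = 10q and q = 5.7.

5.7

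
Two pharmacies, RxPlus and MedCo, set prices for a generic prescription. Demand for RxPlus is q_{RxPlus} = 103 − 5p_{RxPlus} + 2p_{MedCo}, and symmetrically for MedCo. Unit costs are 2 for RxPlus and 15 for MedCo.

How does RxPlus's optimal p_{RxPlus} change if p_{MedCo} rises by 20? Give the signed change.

4

RxPlus's profit: π = (p_{RxPlus} − 2)(103 − 5p_{RxPlus} + 2p_{MedCo}).
∂π/∂p_{RxPlus} = 113 − 10p_{RxPlus} + 2p_{MedCo} = 0 ⇒ p_{RxPlus} = 11.3 + 0.2p_{MedCo}.
The reaction-function slope is 0.2, so a 20-unit rise in p_{MedCo} moves p_{RxPlus} by 0.2 × 20 = 4. RxPlus's best response rises — the actions are strategic complements.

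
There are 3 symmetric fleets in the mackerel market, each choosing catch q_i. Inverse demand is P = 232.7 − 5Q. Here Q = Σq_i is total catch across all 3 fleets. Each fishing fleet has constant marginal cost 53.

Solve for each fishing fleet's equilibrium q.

A representative fishing fleet's profit is π_i = q_i(232.7 − 5Q) − 53q_i, with Q = q_i + Σ_{j≠i} q_j.
First-order condition: 179.7 − 10q_i − 5Σ_{j≠i} q_j = 0.
Imposing symmetry (q_j = q for all j) turns Σ_{j≠i} q_j into 2q, so 179.7 = 20q and q = 8.985.

8.985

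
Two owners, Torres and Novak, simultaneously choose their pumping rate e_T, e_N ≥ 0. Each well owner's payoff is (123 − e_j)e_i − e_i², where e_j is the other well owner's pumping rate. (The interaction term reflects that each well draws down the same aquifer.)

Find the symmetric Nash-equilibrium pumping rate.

41

Torres's payoff is (123 − e_N)e_T − e_T².
∂π/∂e_T = 123 − e_N − 2e_T = 0, so e_T = 61.5 − 0.5e_N.
The game is symmetric, so in equilibrium e_N = e_T: the reaction function gives 1.5e_T = 61.5, hence e_T = 41.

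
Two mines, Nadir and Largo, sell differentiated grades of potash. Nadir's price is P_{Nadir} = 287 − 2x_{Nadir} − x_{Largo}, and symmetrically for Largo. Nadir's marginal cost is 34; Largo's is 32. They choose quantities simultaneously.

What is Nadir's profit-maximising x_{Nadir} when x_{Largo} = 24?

57.25

Mine Nadir's profit: π = x_{Nadir}(287 − 2x_{Nadir} − x_{Largo}) − 34x_{Nadir}.
∂π/∂x_{Nadir} = 253 − 4x_{Nadir} − x_{Largo} = 0 ⇒ x_{Nadir} = 63.25 − 0.25x_{Largo}.
At x_{Largo} = 24: x_{Nadir} = 63.25 − 0.25·24 = 57.25.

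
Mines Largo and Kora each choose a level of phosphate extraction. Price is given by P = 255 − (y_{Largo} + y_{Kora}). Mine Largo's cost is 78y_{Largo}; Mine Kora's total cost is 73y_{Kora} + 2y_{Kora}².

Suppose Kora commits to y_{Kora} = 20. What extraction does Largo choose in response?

Mine Largo's profit: π = y_{Largo}(255 − (y_{Largo} + y_{Kora})) − 78y_{Largo}.
∂π/∂y_{Largo} = 177 − 2y_{Largo} − y_{Kora} = 0, so y_{Largo} = 88.5 − 0.5y_{Kora}.
At y_{Kora} = 20: y_{Largo} = 88.5 − 0.5·20 = 78.5.

78.5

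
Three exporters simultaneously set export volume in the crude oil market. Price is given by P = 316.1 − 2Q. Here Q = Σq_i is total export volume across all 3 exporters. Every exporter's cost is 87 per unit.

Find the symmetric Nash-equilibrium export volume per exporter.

A representative exporter's profit is π_i = q_i(316.1 − 2Q) − 87q_i, with Q = q_i + Σ_{j≠i} q_j.
First-order condition: 229.1 − 4q_i − 2Σ_{j≠i} q_j = 0.
In a symmetric equilibrium every exporter chooses the same q, so Σ_{j≠i} q_j = 2q. The condition becomes 229.1 − 8q = 0, giving q = 229.1/8 = 28.6375.

28.6375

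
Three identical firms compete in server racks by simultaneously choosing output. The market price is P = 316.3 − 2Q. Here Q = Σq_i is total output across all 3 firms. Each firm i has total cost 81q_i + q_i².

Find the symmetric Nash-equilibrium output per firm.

23.53

A representative firm's profit is π_i = q_i(316.3 − 2Q) − 81q_i − q_i², with Q = q_i + Σ_{j≠i} q_j.
First-order condition: 235.3 − 6q_i − 2Σ_{j≠i} q_j = 0.
In a symmetric equilibrium every firm chooses the same q, so Σ_{j≠i} q_j = 2q. The condition becomes 235.3 − 10q = 0, giving q = 235.3/10 = 23.53.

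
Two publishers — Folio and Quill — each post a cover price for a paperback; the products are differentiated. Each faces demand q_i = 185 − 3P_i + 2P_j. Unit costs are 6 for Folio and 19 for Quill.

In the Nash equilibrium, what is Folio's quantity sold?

141.5625

Folio's profit: π = (P_{Folio} − 6)(185 − 3P_{Folio} + 2P_{Quill}).
∂π/∂P_{Folio} = 203 − 6P_{Folio} + 2P_{Quill} = 0 ⇒ P_{Folio} = 203/6 + (1/3)P_{Quill}.
Similarly P_{Quill} = 121/3 + (1/3)P_{Folio}.
Plugging P_{Quill} into Folio's best response: P_{Folio} = 203/6 + (1/3)(121/3 + (1/3)P_{Folio}) ⇒ (8/9)P_{Folio} = 851/18, so P_{Folio} = 53.1875.
Then P_{Quill} = 121/3 + (1/3)·53.1875 = 58.0625.
q_{Folio} = 185 − 3·53.1875 + 2·58.0625 = 141.5625.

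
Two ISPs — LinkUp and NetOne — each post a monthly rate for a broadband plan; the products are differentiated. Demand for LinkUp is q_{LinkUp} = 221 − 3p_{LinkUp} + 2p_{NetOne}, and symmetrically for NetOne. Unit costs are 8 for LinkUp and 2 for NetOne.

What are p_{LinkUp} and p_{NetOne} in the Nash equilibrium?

LinkUp's profit: π = (p_{LinkUp} − 8)(221 − 3p_{LinkUp} + 2p_{NetOne}).
∂π/∂p_{LinkUp} = 245 − 6p_{LinkUp} + 2p_{NetOne} = 0 ⇒ p_{LinkUp} = 245/6 + (1/3)p_{NetOne}.
Similarly p_{NetOne} = 227/6 + (1/3)p_{LinkUp}.
Plugging p_{NetOne} into LinkUp's best response: p_{LinkUp} = 245/6 + (1/3)(227/6 + (1/3)p_{LinkUp}) ⇒ (8/9)p_{LinkUp} = 481/9, so p_{LinkUp} = 60.125.
Then p_{NetOne} = 227/6 + (1/3)·60.125 = 57.875.

60.125, 57.875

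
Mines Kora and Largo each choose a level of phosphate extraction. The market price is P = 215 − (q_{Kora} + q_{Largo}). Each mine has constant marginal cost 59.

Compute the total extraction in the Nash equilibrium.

Mine Kora's profit: π = q_{Kora}(215 − (q_{Kora} + q_{Largo})) − 59q_{Kora}.
∂π/∂q_{Kora} = 156 − 2q_{Kora} − q_{Largo} = 0, so q_{Kora} = 78 − 0.5q_{Largo}.
By symmetry q_{Largo} = q_{Kora}; substituting into the reaction function, 1.5q_{Kora} = 78 and q_{Kora} = 52.
Total extraction: 52 + 52 = 104.

104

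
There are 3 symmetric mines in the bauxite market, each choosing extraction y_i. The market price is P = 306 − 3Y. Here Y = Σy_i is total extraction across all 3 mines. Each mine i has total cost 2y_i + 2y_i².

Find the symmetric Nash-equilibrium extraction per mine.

A representative mine's profit is π_i = y_i(306 − 3Y) − 2y_i − 2y_i², with Y = y_i + Σ_{j≠i} y_j.
First-order condition: 304 − 10y_i − 3Σ_{j≠i} y_j = 0.
With identical mines, set every y_j = y: then 304 − 10y − 6y = 0, i.e. y = 304/16 = 19.

19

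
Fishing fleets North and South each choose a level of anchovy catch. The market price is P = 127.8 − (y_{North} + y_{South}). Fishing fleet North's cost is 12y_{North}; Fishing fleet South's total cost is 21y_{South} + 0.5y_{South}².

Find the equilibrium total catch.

Fishing fleet North's profit: π = y_{North}(127.8 − (y_{North} + y_{South})) − 12y_{North}.
∂π/∂y_{North} = 115.8 − 2y_{North} − y_{South} = 0, so y_{North} = 57.9 − 0.5y_{South}.
For South: ∂π/∂y_{South} = 106.8 − 3y_{South} − y_{North} = 0 ⇒ y_{South} = 35.6 − (1/3)y_{North}.
Plugging y_{South} into North's best response: y_{North} = 57.9 − 0.5(35.6 − (1/3)y_{North}) ⇒ (5/6)y_{North} = 40.1, so y_{North} = 48.12.
Then y_{South} = 35.6 − (1/3)·48.12 = 19.56.
Total catch: 48.12 + 19.56 = 67.68.

67.68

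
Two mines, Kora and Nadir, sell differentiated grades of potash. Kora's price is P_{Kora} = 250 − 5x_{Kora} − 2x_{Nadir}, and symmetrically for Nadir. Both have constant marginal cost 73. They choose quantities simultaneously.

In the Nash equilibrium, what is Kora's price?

146.75

Mine Kora's profit: π = x_{Kora}(250 − 5x_{Kora} − 2x_{Nadir}) − 73x_{Kora}.
∂π/∂x_{Kora} = 177 − 10x_{Kora} − 2x_{Nadir} = 0 ⇒ x_{Kora} = 17.7 − 0.2x_{Nadir}.
By symmetry x_{Nadir} = x_{Kora}; substituting into the reaction function, 1.2x_{Kora} = 17.7 and x_{Kora} = 14.75.
P_{Kora} = 250 − 5·14.75 − 2·14.75 = 146.75.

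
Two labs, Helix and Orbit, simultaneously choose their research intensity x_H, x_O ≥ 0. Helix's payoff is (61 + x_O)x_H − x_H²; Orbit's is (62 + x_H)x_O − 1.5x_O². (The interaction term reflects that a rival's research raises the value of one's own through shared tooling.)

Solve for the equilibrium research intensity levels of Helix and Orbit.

49, 37

Expanding Helix's payoff: 61x_H + x_Ox_H − x_H².
∂π/∂x_H = 61 + x_O − 2x_H = 0, so x_H = 30.5 + 0.5x_O.
Likewise for Orbit: x_O = 62/3 + (1/3)x_H.
Solving the two reaction functions simultaneously: (1 − (0.5)(1/3))x_H = 30.5 + 0.5·(62/3), so (5/6)x_H = 245/6 and x_H = 49.
Then x_O = 62/3 + (1/3)·49 = 37.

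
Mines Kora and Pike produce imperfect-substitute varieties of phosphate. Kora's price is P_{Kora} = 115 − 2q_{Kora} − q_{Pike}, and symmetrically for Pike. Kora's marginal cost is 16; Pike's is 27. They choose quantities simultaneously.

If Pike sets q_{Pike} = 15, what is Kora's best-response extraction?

Mine Kora's profit: π = q_{Kora}(115 − 2q_{Kora} − q_{Pike}) − 16q_{Kora}.
∂π/∂q_{Kora} = 99 − 4q_{Kora} − q_{Pike} = 0 ⇒ q_{Kora} = 24.75 − 0.25q_{Pike}.
At q_{Pike} = 15: q_{Kora} = 24.75 − 0.25·15 = 21.

21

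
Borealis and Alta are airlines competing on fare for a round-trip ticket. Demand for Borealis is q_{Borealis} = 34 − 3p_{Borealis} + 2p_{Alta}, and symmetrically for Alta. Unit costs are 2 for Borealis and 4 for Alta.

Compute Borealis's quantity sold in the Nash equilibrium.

25.125

Borealis's profit: π = (p_{Borealis} − 2)(34 − 3p_{Borealis} + 2p_{Alta}).
∂π/∂p_{Borealis} = 40 − 6p_{Borealis} + 2p_{Alta} = 0 ⇒ p_{Borealis} = 20/3 + (1/3)p_{Alta}.
Similarly p_{Alta} = 23/3 + (1/3)p_{Borealis}.
Plugging p_{Alta} into Borealis's best response: p_{Borealis} = 20/3 + (1/3)(23/3 + (1/3)p_{Borealis}) ⇒ (8/9)p_{Borealis} = 83/9, so p_{Borealis} = 10.375.
Then p_{Alta} = 23/3 + (1/3)·10.375 = 11.125.
q_{Borealis} = 34 − 3·10.375 + 2·11.125 = 25.125.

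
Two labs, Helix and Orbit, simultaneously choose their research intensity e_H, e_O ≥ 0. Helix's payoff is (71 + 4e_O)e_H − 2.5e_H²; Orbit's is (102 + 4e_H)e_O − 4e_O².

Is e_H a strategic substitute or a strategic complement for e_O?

strategic complements

Expanding Helix's payoff: 71e_H + 4e_Oe_H − 2.5e_H².
∂π/∂e_H = 71 + 4e_O − 5e_H = 0, so e_H = 14.2 + 0.8e_O.
The best-response slope de_H/de_O = 0.8 > 0: the reaction function is upward-sloping, so the choices are strategic complements.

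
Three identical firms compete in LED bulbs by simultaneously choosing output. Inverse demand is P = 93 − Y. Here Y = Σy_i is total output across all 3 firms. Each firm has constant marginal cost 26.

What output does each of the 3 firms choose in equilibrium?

16.75

A representative firm's profit is π_i = y_i(93 − Y) − 26y_i, with Y = y_i + Σ_{j≠i} y_j.
First-order condition: 67 − 2y_i − Σ_{j≠i} y_j = 0.
In a symmetric equilibrium every firm chooses the same y, so Σ_{j≠i} y_j = 2y. The condition becomes 67 − 4y = 0, giving y = 67/4 = 16.75.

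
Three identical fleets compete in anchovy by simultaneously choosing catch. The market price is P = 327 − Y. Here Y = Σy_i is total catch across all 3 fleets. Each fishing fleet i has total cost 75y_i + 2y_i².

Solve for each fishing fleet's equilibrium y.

31.5

A representative fishing fleet's profit is π_i = y_i(327 − Y) − 75y_i − 2y_i², with Y = y_i + Σ_{j≠i} y_j.
First-order condition: 252 − 6y_i − Σ_{j≠i} y_j = 0.
With identical fishing fleets, set every y_j = y: then 252 − 6y − 2y = 0, i.e. y = 252/8 = 31.5.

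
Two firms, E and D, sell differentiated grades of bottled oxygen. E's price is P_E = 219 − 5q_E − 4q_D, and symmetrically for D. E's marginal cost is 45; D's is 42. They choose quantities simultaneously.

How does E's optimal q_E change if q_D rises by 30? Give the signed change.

-12

Firm E's profit: π = q_E(219 − 5q_E − 4q_D) − 45q_E.
∂π/∂q_E = 174 − 10q_E − 4q_D = 0 ⇒ q_E = 17.4 − 0.4q_D.
The reaction-function slope is −0.4, so a 30-unit rise in q_D moves q_E by −0.4 × 30 = −12. E's best response falls — the actions are strategic substitutes.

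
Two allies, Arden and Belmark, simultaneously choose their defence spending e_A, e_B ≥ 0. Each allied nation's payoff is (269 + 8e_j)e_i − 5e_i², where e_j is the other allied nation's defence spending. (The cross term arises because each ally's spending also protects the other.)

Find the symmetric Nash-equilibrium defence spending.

Arden's payoff is (269 + 8e_B)e_A − 5e_A².
∂π/∂e_A = 269 + 8e_B − 10e_A = 0, so e_A = 26.9 + 0.8e_B.
Setting e_A = e_B in the reaction function: e_A = 26.9 + 0.8e_A, so e_A = 26.9 / 0.2 = 134.5.

134.5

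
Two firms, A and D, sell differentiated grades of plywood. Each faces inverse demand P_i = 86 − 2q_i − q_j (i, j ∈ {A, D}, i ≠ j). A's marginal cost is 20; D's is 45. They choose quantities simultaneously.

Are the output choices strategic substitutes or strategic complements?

strategic substitutes

Firm A's profit: π = q_A(86 − 2q_A − q_D) − 20q_A.
∂π/∂q_A = 66 − 4q_A − q_D = 0 ⇒ q_A = 16.5 − 0.25q_D.
The best-response slope dq_A/dq_D = −0.25 < 0: the reaction function is downward-sloping, so the choices are strategic substitutes.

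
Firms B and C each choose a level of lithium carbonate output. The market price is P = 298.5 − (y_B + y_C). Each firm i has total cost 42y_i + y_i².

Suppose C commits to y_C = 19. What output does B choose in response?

59.375

Firm B's profit: π = y_B(298.5 − (y_B + y_C)) − 42y_B − y_B².
∂π/∂y_B = 256.5 − 4y_B − y_C = 0, so y_B = 64.125 − 0.25y_C.
At y_C = 19: y_B = 64.125 − 0.25·19 = 59.375.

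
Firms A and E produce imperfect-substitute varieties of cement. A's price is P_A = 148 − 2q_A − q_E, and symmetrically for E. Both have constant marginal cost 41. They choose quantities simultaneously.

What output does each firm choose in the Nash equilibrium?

Firm A's profit: π = q_A(148 − 2q_A − q_E) − 41q_A.
∂π/∂q_A = 107 − 4q_A − q_E = 0 ⇒ q_A = 26.75 − 0.25q_E.
By symmetry q_E = q_A; substituting into the reaction function, 1.25q_A = 26.75 and q_A = 21.4.

21.4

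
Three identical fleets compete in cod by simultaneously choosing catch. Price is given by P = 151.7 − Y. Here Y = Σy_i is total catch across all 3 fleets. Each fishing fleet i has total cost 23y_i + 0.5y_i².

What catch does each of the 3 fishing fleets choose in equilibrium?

A representative fishing fleet's profit is π_i = y_i(151.7 − Y) − 23y_i − 0.5y_i², with Y = y_i + Σ_{j≠i} y_j.
First-order condition: 128.7 − 3y_i − Σ_{j≠i} y_j = 0.
With identical fishing fleets, set every y_j = y: then 128.7 − 3y − 2y = 0, i.e. y = 128.7/5 = 25.74.

25.74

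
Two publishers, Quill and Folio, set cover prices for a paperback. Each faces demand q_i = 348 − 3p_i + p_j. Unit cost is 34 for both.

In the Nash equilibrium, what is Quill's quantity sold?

Quill's profit: π = (p_{Quill} − 34)(348 − 3p_{Quill} + p_{Folio}).
∂π/∂p_{Quill} = 450 − 6p_{Quill} + p_{Folio} = 0 ⇒ p_{Quill} = 75 + (1/6)p_{Folio}.
By symmetry p_{Folio} = p_{Quill}; substituting into the reaction function, (5/6)p_{Quill} = 75 and p_{Quill} = 90.
q_{Quill} = 348 − 3·90 + 90 = 168.

168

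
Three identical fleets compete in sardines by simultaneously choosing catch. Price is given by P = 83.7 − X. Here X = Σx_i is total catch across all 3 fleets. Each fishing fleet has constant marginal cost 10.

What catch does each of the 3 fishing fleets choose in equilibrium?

18.425

A representative fishing fleet's profit is π_i = x_i(83.7 − X) − 10x_i, with X = x_i + Σ_{j≠i} x_j.
First-order condition: 73.7 − 2x_i − Σ_{j≠i} x_j = 0.
In a symmetric equilibrium every fishing fleet chooses the same x, so Σ_{j≠i} x_j = 2x. The condition becomes 73.7 − 4x = 0, giving x = 73.7/4 = 18.425.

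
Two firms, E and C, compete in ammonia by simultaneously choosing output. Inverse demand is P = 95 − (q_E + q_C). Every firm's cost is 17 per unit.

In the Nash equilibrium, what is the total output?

Firm E's profit: π = q_E(95 − (q_E + q_C)) − 17q_E.
∂π/∂q_E = 78 − 2q_E − q_C = 0, so q_E = 39 − 0.5q_C.
The game is symmetric, so in equilibrium q_C = q_E: the reaction function gives 1.5q_E = 39, hence q_E = 26.
Total output: 26 + 26 = 52.

52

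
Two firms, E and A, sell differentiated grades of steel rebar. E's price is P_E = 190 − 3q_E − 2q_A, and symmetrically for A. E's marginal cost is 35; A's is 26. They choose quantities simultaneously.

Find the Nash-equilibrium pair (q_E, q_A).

18.8125, 21.0625

Firm E's profit: π = q_E(190 − 3q_E − 2q_A) − 35q_E.
∂π/∂q_E = 155 − 6q_E − 2q_A = 0 ⇒ q_E = 155/6 − (1/3)q_A.
Similarly q_A = 82/3 − (1/3)q_E.
Solving the two reaction functions simultaneously: (1 − (−1/3)(−1/3))q_E = 155/6 − (1/3)·(82/3), so (8/9)q_E = 301/18 and q_E = 18.8125.
Then q_A = 82/3 − (1/3)·18.8125 = 21.0625.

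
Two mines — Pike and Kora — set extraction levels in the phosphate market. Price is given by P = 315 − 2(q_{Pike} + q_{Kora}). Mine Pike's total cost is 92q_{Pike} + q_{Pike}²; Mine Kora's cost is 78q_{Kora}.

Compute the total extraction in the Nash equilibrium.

69.7

Mine Pike's profit: π = q_{Pike}(315 − 2(q_{Pike} + q_{Kora})) − 92q_{Pike} − q_{Pike}².
∂π/∂q_{Pike} = 223 − 6q_{Pike} − 2q_{Kora} = 0, so q_{Pike} = 223/6 − (1/3)q_{Kora}.
For Kora: ∂π/∂q_{Kora} = 237 − 4q_{Kora} − 2q_{Pike} = 0 ⇒ q_{Kora} = 59.25 − 0.5q_{Pike}.
Solving the two reaction functions simultaneously: (1 − (−1/3)(−0.5))q_{Pike} = 223/6 − (1/3)·59.25, so (5/6)q_{Pike} = 209/12 and q_{Pike} = 20.9.
Then q_{Kora} = 59.25 − 0.5·20.9 = 48.8.
Total extraction: 20.9 + 48.8 = 69.7.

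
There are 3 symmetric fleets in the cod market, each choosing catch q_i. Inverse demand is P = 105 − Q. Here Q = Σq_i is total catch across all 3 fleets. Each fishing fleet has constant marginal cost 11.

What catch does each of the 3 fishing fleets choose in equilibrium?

A representative fishing fleet's profit is π_i = q_i(105 − Q) − 11q_i, with Q = q_i + Σ_{j≠i} q_j.
First-order condition: 94 − 2q_i − Σ_{j≠i} q_j = 0.
With identical fishing fleets, set every q_j = q: then 94 − 2q − 2q = 0, i.e. q = 94/4 = 23.5.

23.5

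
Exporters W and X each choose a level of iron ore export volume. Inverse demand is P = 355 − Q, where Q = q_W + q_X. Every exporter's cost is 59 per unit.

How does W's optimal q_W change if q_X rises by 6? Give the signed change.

Exporter W's profit: π = q_W(355 − (q_W + q_X)) − 59q_W.
∂π/∂q_W = 296 − 2q_W − q_X = 0, so q_W = 148 − 0.5q_X.
The reaction-function slope is −0.5, so a 6-unit rise in q_X moves q_W by −0.5 × 6 = −3. W's best response falls — the actions are strategic substitutes.

-3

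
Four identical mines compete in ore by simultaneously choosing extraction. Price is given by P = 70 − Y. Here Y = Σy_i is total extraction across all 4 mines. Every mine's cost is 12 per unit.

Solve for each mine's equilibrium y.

11.6

A representative mine's profit is π_i = y_i(70 − Y) − 12y_i, with Y = y_i + Σ_{j≠i} y_j.
First-order condition: 58 − 2y_i − Σ_{j≠i} y_j = 0.
In a symmetric equilibrium every mine chooses the same y, so Σ_{j≠i} y_j = 3y. The condition becomes 58 − 5y = 0, giving y = 58/5 = 11.6.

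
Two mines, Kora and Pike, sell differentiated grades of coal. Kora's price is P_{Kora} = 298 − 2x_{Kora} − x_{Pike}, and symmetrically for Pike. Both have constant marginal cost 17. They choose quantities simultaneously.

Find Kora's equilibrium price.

129.4

Mine Kora's profit: π = x_{Kora}(298 − 2x_{Kora} − x_{Pike}) − 17x_{Kora}.
∂π/∂x_{Kora} = 281 − 4x_{Kora} − x_{Pike} = 0 ⇒ x_{Kora} = 70.25 − 0.25x_{Pike}.
Setting x_{Kora} = x_{Pike} in the reaction function: x_{Kora} = 70.25 − 0.25x_{Kora}, so x_{Kora} = 70.25 / 1.25 = 56.2.
P_{Kora} = 298 − 2·56.2 − 56.2 = 129.4.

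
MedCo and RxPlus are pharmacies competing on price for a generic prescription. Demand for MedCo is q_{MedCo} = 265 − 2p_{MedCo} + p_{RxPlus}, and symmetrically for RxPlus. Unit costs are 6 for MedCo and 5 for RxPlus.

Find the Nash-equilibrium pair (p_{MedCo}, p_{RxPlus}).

MedCo's profit: π = (p_{MedCo} − 6)(265 − 2p_{MedCo} + p_{RxPlus}).
∂π/∂p_{MedCo} = 277 − 4p_{MedCo} + p_{RxPlus} = 0 ⇒ p_{MedCo} = 69.25 + 0.25p_{RxPlus}.
Similarly p_{RxPlus} = 68.75 + 0.25p_{MedCo}.
Plugging p_{RxPlus} into MedCo's best response: p_{MedCo} = 69.25 + 0.25(68.75 + 0.25p_{MedCo}) ⇒ 0.9375p_{MedCo} = 86.4375, so p_{MedCo} = 92.2.
Then p_{RxPlus} = 68.75 + 0.25·92.2 = 91.8.

92.2, 91.8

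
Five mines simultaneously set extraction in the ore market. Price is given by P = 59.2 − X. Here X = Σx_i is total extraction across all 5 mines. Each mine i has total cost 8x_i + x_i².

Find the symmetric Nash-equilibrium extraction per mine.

A representative mine's profit is π_i = x_i(59.2 − X) − 8x_i − x_i², with X = x_i + Σ_{j≠i} x_j.
First-order condition: 51.2 − 4x_i − Σ_{j≠i} x_j = 0.
With identical mines, set every x_j = x: then 51.2 − 4x − 4x = 0, i.e. x = 51.2/8 = 6.4.

6.4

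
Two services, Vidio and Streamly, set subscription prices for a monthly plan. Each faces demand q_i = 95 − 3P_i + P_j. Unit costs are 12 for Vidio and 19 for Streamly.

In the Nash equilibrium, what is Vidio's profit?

657.12

Vidio's profit: π = (P_{Vidio} − 12)(95 − 3P_{Vidio} + P_{Streamly}).
∂π/∂P_{Vidio} = 131 − 6P_{Vidio} + P_{Streamly} = 0 ⇒ P_{Vidio} = 131/6 + (1/6)P_{Streamly}.
Similarly P_{Streamly} = 76/3 + (1/6)P_{Vidio}.
Solving the two reaction functions simultaneously: (1 − (1/6)(1/6))P_{Vidio} = 131/6 + (1/6)·(76/3), so (35/36)P_{Vidio} = 469/18 and P_{Vidio} = 26.8.
Then P_{Streamly} = 76/3 + (1/6)·26.8 = 29.8.
q_{Vidio} = 95 − 3·26.8 + 29.8 = 44.4.
Profit = (26.8 − 12)·44.4 = 657.12.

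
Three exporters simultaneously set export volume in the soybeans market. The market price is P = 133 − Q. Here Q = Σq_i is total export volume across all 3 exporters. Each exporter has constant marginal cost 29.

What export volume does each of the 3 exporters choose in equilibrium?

A representative exporter's profit is π_i = q_i(133 − Q) − 29q_i, with Q = q_i + Σ_{j≠i} q_j.
First-order condition: 104 − 2q_i − Σ_{j≠i} q_j = 0.
With identical exporters, set every q_j = q: then 104 − 2q − 2q = 0, i.e. q = 104/4 = 26.

26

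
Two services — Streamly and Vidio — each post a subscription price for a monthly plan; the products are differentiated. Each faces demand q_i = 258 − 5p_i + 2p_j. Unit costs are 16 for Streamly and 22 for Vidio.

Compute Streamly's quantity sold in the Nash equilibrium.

134.375

Streamly's profit: π = (p_{Streamly} − 16)(258 − 5p_{Streamly} + 2p_{Vidio}).
∂π/∂p_{Streamly} = 338 − 10p_{Streamly} + 2p_{Vidio} = 0 ⇒ p_{Streamly} = 33.8 + 0.2p_{Vidio}.
Similarly p_{Vidio} = 36.8 + 0.2p_{Streamly}.
Plugging p_{Vidio} into Streamly's best response: p_{Streamly} = 33.8 + 0.2(36.8 + 0.2p_{Streamly}) ⇒ 0.96p_{Streamly} = 41.16, so p_{Streamly} = 42.875.
Then p_{Vidio} = 36.8 + 0.2·42.875 = 45.375.
q_{Streamly} = 258 − 5·42.875 + 2·45.375 = 134.375.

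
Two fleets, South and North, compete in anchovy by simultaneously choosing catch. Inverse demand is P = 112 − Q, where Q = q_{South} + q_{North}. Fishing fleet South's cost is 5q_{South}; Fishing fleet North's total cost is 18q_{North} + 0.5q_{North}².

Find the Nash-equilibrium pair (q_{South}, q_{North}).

45.4, 16.2

Fishing fleet South's profit: π = q_{South}(112 − (q_{South} + q_{North})) − 5q_{South}.
∂π/∂q_{South} = 107 − 2q_{South} − q_{North} = 0, so q_{South} = 53.5 − 0.5q_{North}.
For North: ∂π/∂q_{North} = 94 − 3q_{North} − q_{South} = 0 ⇒ q_{North} = 94/3 − (1/3)q_{South}.
Plugging q_{North} into South's best response: q_{South} = 53.5 − 0.5(94/3 − (1/3)q_{South}) ⇒ (5/6)q_{South} = 227/6, so q_{South} = 45.4.
Then q_{North} = 94/3 − (1/3)·45.4 = 16.2.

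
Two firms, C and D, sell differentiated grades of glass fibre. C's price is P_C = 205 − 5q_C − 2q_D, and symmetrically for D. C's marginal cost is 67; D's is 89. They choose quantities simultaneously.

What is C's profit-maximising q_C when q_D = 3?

Firm C's profit: π = q_C(205 − 5q_C − 2q_D) − 67q_C.
∂π/∂q_C = 138 − 10q_C − 2q_D = 0 ⇒ q_C = 13.8 − 0.2q_D.
At q_D = 3: q_C = 13.8 − 0.2·3 = 13.2.

13.2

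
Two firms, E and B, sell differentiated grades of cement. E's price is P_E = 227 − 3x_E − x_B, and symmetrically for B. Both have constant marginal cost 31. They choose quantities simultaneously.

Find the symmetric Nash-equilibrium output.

Firm E's profit: π = x_E(227 − 3x_E − x_B) − 31x_E.
∂π/∂x_E = 196 − 6x_E − x_B = 0 ⇒ x_E = 98/3 − (1/6)x_B.
The game is symmetric, so in equilibrium x_B = x_E: the reaction function gives (7/6)x_E = 98/3, hence x_E = 28.

28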